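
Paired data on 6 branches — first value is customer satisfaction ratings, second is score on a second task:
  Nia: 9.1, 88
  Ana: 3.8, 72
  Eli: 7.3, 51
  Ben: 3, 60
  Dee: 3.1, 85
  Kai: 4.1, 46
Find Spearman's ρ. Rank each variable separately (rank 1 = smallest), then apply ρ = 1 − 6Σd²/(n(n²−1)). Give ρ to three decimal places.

0.086

Ranks of variable 1: 6, 3, 5, 1, 2, 4
Ranks of variable 2: 6, 4, 2, 3, 5, 1
d = r₁ − r₂: 0, -1, 3, -2, -3, 3
d²: 0, 1, 9, 4, 9, 9; Σd² = 32
ρ = 1 − 6·32/(6·35) = 1 − 192/210 = 0.086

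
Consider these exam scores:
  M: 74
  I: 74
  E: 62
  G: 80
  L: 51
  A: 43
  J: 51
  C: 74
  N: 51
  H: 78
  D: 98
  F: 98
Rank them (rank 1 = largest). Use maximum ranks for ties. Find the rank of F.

2

Sorted (descending): 98, 98, 80, 78, 74, 74, 74, 62, 51, 51, 51, 43
The 2 values of 98 occupy positions 1–2 → each gets rank 2.
The 3 values of 74 occupy positions 5–7 → each gets rank 7.
The 3 values of 51 occupy positions 9–11 → each gets rank 11.
F has value 98 → rank 2.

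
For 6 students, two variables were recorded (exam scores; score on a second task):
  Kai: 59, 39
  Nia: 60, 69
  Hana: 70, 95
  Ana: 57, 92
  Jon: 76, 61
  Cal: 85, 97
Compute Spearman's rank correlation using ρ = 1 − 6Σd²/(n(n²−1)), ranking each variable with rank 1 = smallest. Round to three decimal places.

Ranks of variable 1: 2, 3, 4, 1, 5, 6
Ranks of variable 2: 1, 3, 5, 4, 2, 6
d = r₁ − r₂: 1, 0, -1, -3, 3, 0
d²: 1, 0, 1, 9, 9, 0; Σd² = 20
ρ = 1 − 6·20/(6·35) = 1 − 120/210 = 0.429

0.429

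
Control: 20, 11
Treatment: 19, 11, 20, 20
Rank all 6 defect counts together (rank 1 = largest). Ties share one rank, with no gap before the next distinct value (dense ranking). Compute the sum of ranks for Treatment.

Sorted (descending): 20, 20, 20, 19, 11, 11
The 3 values of 20 share dense rank 1.
The 2 values of 11 share dense rank 3.
Remaining distinct values take the next consecutive integers.
Treatment values → pooled ranks: 19→2, 11→3, 20→1, 20→1
Rank sum = 2 + 3 + 1 + 1 = 7

7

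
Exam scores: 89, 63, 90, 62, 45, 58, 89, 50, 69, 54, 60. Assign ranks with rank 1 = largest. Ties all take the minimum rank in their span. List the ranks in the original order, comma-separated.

2, 5, 1, 6, 11, 8, 2, 10, 4, 9, 7

Sorted (descending): 90, 89, 89, 69, 63, 62, 60, 58, 54, 50, 45
The 2 values of 89 occupy positions 2–3 → each gets rank 2.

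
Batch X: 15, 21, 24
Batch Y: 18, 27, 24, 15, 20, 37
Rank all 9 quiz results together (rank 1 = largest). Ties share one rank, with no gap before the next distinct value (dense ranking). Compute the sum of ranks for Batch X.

14

Sorted (descending): 37, 27, 24, 24, 21, 20, 18, 15, 15
The 2 values of 24 share dense rank 3.
The 2 values of 15 share dense rank 7.
Remaining distinct values take the next consecutive integers.
Batch X values → pooled ranks: 15→7, 21→4, 24→3
Rank sum = 7 + 4 + 3 = 14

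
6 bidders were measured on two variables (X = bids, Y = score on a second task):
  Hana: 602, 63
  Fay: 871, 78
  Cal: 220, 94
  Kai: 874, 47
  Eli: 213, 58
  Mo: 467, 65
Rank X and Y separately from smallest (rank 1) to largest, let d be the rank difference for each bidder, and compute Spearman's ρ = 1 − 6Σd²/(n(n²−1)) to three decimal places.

Ranks of variable 1: 4, 5, 2, 6, 1, 3
Ranks of variable 2: 3, 5, 6, 1, 2, 4
d = r₁ − r₂: 1, 0, -4, 5, -1, -1
d²: 1, 0, 16, 25, 1, 1; Σd² = 44
ρ = 1 − 6·44/(6·35) = 1 − 264/210 = -0.257

-0.257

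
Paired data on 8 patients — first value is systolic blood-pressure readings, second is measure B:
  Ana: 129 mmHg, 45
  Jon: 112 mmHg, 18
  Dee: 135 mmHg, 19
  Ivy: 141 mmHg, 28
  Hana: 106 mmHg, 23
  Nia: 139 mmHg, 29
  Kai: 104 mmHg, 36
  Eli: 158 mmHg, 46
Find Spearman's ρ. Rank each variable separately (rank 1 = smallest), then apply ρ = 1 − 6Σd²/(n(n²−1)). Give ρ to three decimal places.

0.310

Ranks of variable 1: 4, 3, 5, 7, 2, 6, 1, 8
Ranks of variable 2: 7, 1, 2, 4, 3, 5, 6, 8
d = r₁ − r₂: -3, 2, 3, 3, -1, 1, -5, 0
d²: 9, 4, 9, 9, 1, 1, 25, 0; Σd² = 58
ρ = 1 − 6·58/(8·63) = 1 − 348/504 = 0.310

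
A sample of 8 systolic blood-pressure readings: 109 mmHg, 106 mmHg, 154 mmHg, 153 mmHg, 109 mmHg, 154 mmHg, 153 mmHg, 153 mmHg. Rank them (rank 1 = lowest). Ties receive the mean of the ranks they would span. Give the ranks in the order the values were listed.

Sorted (ascending): 106, 109, 109, 153, 153, 153, 154, 154
The 2 values of 109 occupy positions 2–3 → average rank (2+3)/2 = 2.5.
The 3 values of 153 occupy positions 4–6 → average rank 5.
The 2 values of 154 occupy positions 7–8 → average rank (7+8)/2 = 7.5.

2.5, 1, 7.5, 5, 2.5, 7.5, 5, 5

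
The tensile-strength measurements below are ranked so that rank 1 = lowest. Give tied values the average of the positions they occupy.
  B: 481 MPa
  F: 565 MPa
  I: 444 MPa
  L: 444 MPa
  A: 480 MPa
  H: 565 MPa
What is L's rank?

1.5

Sorted (ascending): 444, 444, 480, 481, 565, 565
The 2 values of 444 occupy positions 1–2 → average rank (1+2)/2 = 1.5.
The 2 values of 565 occupy positions 5–6 → average rank (5+6)/2 = 5.5.
L has value 444 MPa → rank 1.5.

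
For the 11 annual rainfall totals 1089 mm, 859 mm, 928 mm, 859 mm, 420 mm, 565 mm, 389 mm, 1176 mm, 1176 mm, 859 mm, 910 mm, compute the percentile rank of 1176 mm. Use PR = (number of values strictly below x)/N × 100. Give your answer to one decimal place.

N = 11.
Strictly below 1176: 9. Equal to 1176: 2.
PR = 9/11 × 100 = 81.8

81.8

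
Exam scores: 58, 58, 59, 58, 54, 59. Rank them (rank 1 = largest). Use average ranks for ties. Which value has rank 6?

54

Sorted (descending): 59, 59, 58, 58, 58, 54
The 2 values of 59 occupy positions 1–2 → average rank (1+2)/2 = 1.5.
The 3 values of 58 occupy positions 3–5 → average rank 4.
Rank 6 → value 54.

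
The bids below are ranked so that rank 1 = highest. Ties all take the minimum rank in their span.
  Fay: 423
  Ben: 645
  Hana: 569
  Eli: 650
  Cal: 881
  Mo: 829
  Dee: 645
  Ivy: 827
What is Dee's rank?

5

Sorted (descending): 881, 829, 827, 650, 645, 645, 569, 423
The 2 values of 645 occupy positions 5–6 → each gets rank 5.
Dee has value 645 → rank 5.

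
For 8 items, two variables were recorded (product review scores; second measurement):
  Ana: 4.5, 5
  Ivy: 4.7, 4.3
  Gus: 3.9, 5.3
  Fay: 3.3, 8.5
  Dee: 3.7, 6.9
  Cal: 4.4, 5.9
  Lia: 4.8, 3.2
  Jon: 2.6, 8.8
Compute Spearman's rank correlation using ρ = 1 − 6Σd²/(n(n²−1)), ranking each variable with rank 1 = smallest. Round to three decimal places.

-0.976

Ranks of variable 1: 6, 7, 4, 2, 3, 5, 8, 1
Ranks of variable 2: 3, 2, 4, 7, 6, 5, 1, 8
d = r₁ − r₂: 3, 5, 0, -5, -3, 0, 7, -7
d²: 9, 25, 0, 25, 9, 0, 49, 49; Σd² = 166
ρ = 1 − 6·166/(8·63) = 1 − 996/504 = -0.976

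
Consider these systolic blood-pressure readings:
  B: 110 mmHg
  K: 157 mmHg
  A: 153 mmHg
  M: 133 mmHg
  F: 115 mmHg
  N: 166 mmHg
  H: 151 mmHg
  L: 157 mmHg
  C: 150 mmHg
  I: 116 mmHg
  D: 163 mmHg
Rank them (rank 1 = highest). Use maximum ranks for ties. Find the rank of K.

4

Sorted (descending): 166, 163, 157, 157, 153, 151, 150, 133, 116, 115, 110
The 2 values of 157 occupy positions 3–4 → each gets rank 4.
K has value 157 mmHg → rank 4.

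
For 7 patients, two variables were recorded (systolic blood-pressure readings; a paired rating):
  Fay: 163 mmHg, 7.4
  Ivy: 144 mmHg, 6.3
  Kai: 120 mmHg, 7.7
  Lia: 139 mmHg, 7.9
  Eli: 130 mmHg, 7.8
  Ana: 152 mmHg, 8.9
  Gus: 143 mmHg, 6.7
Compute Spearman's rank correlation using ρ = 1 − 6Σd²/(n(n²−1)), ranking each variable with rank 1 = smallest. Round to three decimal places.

Ranks of variable 1: 7, 5, 1, 3, 2, 6, 4
Ranks of variable 2: 3, 1, 4, 6, 5, 7, 2
d = r₁ − r₂: 4, 4, -3, -3, -3, -1, 2
d²: 16, 16, 9, 9, 9, 1, 4; Σd² = 64
ρ = 1 − 6·64/(7·48) = 1 − 384/336 = -0.143

-0.143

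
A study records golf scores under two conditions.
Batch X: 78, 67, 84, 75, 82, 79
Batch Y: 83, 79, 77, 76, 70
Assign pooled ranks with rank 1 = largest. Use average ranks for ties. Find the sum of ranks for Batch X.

Sorted (descending): 84, 83, 82, 79, 79, 78, 77, 76, 75, 70, 67
The 2 values of 79 occupy positions 4–5 → average rank (4+5)/2 = 4.5.
Batch X values → pooled ranks: 78→6, 67→11, 84→1, 75→9, 82→3, 79→4.5
Rank sum = 6 + 11 + 1 + 9 + 3 + 4.5 = 34.5

34.5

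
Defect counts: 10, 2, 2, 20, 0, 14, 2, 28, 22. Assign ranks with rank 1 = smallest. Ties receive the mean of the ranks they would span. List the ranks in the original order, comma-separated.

Sorted (ascending): 0, 2, 2, 2, 10, 14, 20, 22, 28
The 3 values of 2 occupy positions 2–4 → average rank 3.

5, 3, 3, 7, 1, 6, 3, 9, 8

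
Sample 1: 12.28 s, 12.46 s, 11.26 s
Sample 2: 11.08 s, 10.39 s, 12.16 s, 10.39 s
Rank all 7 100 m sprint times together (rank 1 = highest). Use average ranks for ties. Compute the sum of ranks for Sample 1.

7

Sorted (descending): 12.46, 12.28, 12.16, 11.26, 11.08, 10.39, 10.39
The 2 values of 10.39 occupy positions 6–7 → average rank (6+7)/2 = 6.5.
Sample 1 values → pooled ranks: 12.28→2, 12.46→1, 11.26→4
Rank sum = 2 + 1 + 4 = 7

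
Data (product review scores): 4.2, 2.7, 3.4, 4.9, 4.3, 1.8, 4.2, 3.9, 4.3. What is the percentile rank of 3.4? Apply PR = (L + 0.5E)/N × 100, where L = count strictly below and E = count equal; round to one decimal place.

N = 9.
Strictly below 3.4: 2. Equal to 3.4: 1.
PR = (2 + 0.5·1)/9 × 100 = 27.8

27.8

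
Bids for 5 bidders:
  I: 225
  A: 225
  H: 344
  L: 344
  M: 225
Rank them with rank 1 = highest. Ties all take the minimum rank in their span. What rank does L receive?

Sorted (descending): 344, 344, 225, 225, 225
The 2 values of 344 occupy positions 1–2 → each gets rank 1.
The 3 values of 225 occupy positions 3–5 → each gets rank 3.
L has value 344 → rank 1.

1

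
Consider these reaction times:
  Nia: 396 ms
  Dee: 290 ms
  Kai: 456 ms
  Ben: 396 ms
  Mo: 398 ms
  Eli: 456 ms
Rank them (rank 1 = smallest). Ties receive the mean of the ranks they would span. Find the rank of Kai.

Sorted (ascending): 290, 396, 396, 398, 456, 456
The 2 values of 396 occupy positions 2–3 → average rank (2+3)/2 = 2.5.
The 2 values of 456 occupy positions 5–6 → average rank (5+6)/2 = 5.5.
Kai has value 456 ms → rank 5.5.

5.5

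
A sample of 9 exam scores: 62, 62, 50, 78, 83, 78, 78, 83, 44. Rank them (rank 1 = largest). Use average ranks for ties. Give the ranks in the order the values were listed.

Sorted (descending): 83, 83, 78, 78, 78, 62, 62, 50, 44
The 2 values of 83 occupy positions 1–2 → average rank (1+2)/2 = 1.5.
The 3 values of 78 occupy positions 3–5 → average rank 4.
The 2 values of 62 occupy positions 6–7 → average rank (6+7)/2 = 6.5.

6.5, 6.5, 8, 4, 1.5, 4, 4, 1.5, 9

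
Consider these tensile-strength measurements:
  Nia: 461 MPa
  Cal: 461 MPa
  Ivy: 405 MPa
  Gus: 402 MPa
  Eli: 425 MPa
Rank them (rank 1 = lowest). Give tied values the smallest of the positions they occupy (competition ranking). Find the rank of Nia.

Sorted (ascending): 402, 405, 425, 461, 461
The 2 values of 461 occupy positions 4–5 → each gets rank 4.
Nia has value 461 MPa → rank 4.

4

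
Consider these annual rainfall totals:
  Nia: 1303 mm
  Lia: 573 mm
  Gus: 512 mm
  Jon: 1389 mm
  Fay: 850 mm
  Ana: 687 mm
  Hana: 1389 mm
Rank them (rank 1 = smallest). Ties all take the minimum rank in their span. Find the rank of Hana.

Sorted (ascending): 512, 573, 687, 850, 1303, 1389, 1389
The 2 values of 1389 occupy positions 6–7 → each gets rank 6.
Hana has value 1389 mm → rank 6.

6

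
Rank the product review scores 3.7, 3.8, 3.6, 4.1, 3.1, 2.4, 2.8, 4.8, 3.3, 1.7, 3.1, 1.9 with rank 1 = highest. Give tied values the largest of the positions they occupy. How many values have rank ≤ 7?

6

Sorted (descending): 4.8, 4.1, 3.8, 3.7, 3.6, 3.3, 3.1, 3.1, 2.8, 2.4, 1.9, 1.7
The 2 values of 3.1 occupy positions 7–8 → each gets rank 8.
Ranks ≤ 7: {1, 2, 3, 4, 5, 6} → 6 values.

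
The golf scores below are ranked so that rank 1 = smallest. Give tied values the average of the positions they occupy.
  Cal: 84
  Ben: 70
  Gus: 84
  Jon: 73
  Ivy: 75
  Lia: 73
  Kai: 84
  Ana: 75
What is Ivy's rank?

Sorted (ascending): 70, 73, 73, 75, 75, 84, 84, 84
The 2 values of 73 occupy positions 2–3 → average rank (2+3)/2 = 2.5.
The 2 values of 75 occupy positions 4–5 → average rank (4+5)/2 = 4.5.
The 3 values of 84 occupy positions 6–8 → average rank 7.
Ivy has value 75 → rank 4.5.

4.5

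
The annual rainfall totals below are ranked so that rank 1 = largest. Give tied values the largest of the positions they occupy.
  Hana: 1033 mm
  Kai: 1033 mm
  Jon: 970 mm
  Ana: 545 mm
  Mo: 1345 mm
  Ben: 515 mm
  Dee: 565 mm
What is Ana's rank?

6

Sorted (descending): 1345, 1033, 1033, 970, 565, 545, 515
The 2 values of 1033 occupy positions 2–3 → each gets rank 3.
Ana has value 545 mm → rank 6.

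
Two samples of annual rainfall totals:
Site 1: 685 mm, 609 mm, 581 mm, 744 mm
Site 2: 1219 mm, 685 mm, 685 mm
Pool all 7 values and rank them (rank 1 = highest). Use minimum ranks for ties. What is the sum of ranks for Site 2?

7

Sorted (descending): 1219, 744, 685, 685, 685, 609, 581
The 3 values of 685 occupy positions 3–5 → each gets rank 3.
Site 2 values → pooled ranks: 1219→1, 685→3, 685→3
Rank sum = 1 + 3 + 3 = 7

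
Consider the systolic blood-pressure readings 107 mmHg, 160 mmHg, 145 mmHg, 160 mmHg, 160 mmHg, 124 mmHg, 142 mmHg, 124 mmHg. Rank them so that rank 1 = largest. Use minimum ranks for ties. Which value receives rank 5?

Sorted (descending): 160, 160, 160, 145, 142, 124, 124, 107
The 3 values of 160 occupy positions 1–3 → each gets rank 1.
The 2 values of 124 occupy positions 6–7 → each gets rank 6.
Rank 5 → value 142.

142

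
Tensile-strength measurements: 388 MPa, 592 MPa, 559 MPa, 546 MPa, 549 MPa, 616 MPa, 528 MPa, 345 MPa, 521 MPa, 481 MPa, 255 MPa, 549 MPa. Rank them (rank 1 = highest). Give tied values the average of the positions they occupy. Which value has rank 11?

345

Sorted (descending): 616, 592, 559, 549, 549, 546, 528, 521, 481, 388, 345, 255
The 2 values of 549 occupy positions 4–5 → average rank (4+5)/2 = 4.5.
Rank 11 → value 345.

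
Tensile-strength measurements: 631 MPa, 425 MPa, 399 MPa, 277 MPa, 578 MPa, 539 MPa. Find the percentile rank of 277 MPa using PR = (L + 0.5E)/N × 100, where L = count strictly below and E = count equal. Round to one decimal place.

8.3

N = 6.
Strictly below 277: 0. Equal to 277: 1.
PR = (0 + 0.5·1)/6 × 100 = 8.3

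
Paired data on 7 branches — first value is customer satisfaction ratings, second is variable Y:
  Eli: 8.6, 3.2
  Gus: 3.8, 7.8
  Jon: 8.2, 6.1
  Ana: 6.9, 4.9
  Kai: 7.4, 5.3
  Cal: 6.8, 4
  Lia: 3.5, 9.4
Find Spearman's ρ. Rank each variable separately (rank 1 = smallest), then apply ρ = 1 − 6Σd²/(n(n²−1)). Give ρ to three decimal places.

-0.643

Ranks of variable 1: 7, 2, 6, 4, 5, 3, 1
Ranks of variable 2: 1, 6, 5, 3, 4, 2, 7
d = r₁ − r₂: 6, -4, 1, 1, 1, 1, -6
d²: 36, 16, 1, 1, 1, 1, 36; Σd² = 92
ρ = 1 − 6·92/(7·48) = 1 − 552/336 = -0.643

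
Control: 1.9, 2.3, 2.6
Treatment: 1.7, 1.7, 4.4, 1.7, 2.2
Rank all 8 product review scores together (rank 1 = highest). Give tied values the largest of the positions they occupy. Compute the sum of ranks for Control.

Sorted (descending): 4.4, 2.6, 2.3, 2.2, 1.9, 1.7, 1.7, 1.7
The 3 values of 1.7 occupy positions 6–8 → each gets rank 8.
Control values → pooled ranks: 1.9→5, 2.3→3, 2.6→2
Rank sum = 5 + 3 + 2 = 10

10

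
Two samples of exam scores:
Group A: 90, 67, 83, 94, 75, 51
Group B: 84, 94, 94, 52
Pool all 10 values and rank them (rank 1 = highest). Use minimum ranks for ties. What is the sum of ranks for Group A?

Sorted (descending): 94, 94, 94, 90, 84, 83, 75, 67, 52, 51
The 3 values of 94 occupy positions 1–3 → each gets rank 1.
Group A values → pooled ranks: 90→4, 67→8, 83→6, 94→1, 75→7, 51→10
Rank sum = 4 + 8 + 6 + 1 + 7 + 10 = 36

36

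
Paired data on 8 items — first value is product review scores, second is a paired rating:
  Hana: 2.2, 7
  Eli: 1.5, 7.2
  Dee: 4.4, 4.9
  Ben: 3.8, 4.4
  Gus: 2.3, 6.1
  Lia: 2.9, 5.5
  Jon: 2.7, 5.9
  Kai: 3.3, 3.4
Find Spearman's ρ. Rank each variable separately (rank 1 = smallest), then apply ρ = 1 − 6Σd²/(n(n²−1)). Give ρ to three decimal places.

Ranks of variable 1: 2, 1, 8, 7, 3, 5, 4, 6
Ranks of variable 2: 7, 8, 3, 2, 6, 4, 5, 1
d = r₁ − r₂: -5, -7, 5, 5, -3, 1, -1, 5
d²: 25, 49, 25, 25, 9, 1, 1, 25; Σd² = 160
ρ = 1 − 6·160/(8·63) = 1 − 960/504 = -0.905

-0.905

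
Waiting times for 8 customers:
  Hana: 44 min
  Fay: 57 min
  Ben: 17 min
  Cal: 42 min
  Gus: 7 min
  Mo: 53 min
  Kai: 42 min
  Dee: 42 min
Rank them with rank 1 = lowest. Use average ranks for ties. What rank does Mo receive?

Sorted (ascending): 7, 17, 42, 42, 42, 44, 53, 57
The 3 values of 42 occupy positions 3–5 → average rank 4.
Mo has value 53 min → rank 7.

7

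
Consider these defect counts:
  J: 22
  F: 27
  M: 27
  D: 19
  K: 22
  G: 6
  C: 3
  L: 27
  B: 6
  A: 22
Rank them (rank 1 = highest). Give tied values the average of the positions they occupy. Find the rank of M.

2

Sorted (descending): 27, 27, 27, 22, 22, 22, 19, 6, 6, 3
The 3 values of 27 occupy positions 1–3 → average rank 2.
The 3 values of 22 occupy positions 4–6 → average rank 5.
The 2 values of 6 occupy positions 8–9 → average rank (8+9)/2 = 8.5.
M has value 27 → rank 2.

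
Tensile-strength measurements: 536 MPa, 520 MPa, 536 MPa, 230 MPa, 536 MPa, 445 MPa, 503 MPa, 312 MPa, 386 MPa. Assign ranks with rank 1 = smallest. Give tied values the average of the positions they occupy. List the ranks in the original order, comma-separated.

8, 6, 8, 1, 8, 4, 5, 2, 3

Sorted (ascending): 230, 312, 386, 445, 503, 520, 536, 536, 536
The 3 values of 536 occupy positions 7–9 → average rank 8.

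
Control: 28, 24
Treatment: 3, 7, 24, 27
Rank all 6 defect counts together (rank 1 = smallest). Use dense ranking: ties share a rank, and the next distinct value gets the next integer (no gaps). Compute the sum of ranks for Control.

Sorted (ascending): 3, 7, 24, 24, 27, 28
The 2 values of 24 share dense rank 3.
Remaining distinct values take the next consecutive integers.
Control values → pooled ranks: 28→5, 24→3
Rank sum = 5 + 3 = 8

8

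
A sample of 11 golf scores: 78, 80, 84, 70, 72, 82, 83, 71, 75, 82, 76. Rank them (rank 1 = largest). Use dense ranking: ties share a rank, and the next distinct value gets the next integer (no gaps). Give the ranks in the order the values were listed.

Sorted (descending): 84, 83, 82, 82, 80, 78, 76, 75, 72, 71, 70
The 2 values of 82 share dense rank 3.
Remaining distinct values take the next consecutive integers.

5, 4, 1, 10, 8, 3, 2, 9, 7, 3, 6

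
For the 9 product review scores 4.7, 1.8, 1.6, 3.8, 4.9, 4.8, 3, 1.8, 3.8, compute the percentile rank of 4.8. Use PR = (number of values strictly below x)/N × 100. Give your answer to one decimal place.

77.8

N = 9.
Strictly below 4.8: 7. Equal to 4.8: 1.
PR = 7/9 × 100 = 77.8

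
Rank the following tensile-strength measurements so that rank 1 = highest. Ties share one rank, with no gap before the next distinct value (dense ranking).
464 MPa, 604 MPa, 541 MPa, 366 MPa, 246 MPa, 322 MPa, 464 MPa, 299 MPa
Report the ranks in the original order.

Sorted (descending): 604, 541, 464, 464, 366, 322, 299, 246
The 2 values of 464 share dense rank 3.
Remaining distinct values take the next consecutive integers.

3, 1, 2, 4, 7, 5, 3, 6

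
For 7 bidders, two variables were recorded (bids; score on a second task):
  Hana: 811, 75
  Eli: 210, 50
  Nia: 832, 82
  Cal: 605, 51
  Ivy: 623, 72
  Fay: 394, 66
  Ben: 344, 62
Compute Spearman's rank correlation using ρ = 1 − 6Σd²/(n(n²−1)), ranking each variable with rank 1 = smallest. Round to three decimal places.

0.893

Ranks of variable 1: 6, 1, 7, 4, 5, 3, 2
Ranks of variable 2: 6, 1, 7, 2, 5, 4, 3
d = r₁ − r₂: 0, 0, 0, 2, 0, -1, -1
d²: 0, 0, 0, 4, 0, 1, 1; Σd² = 6
ρ = 1 − 6·6/(7·48) = 1 − 36/336 = 0.893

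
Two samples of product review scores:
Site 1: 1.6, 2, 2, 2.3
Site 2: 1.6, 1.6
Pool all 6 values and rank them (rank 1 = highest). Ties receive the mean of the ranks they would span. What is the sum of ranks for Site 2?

Sorted (descending): 2.3, 2, 2, 1.6, 1.6, 1.6
The 2 values of 2 occupy positions 2–3 → average rank (2+3)/2 = 2.5.
The 3 values of 1.6 occupy positions 4–6 → average rank 5.
Site 2 values → pooled ranks: 1.6→5, 1.6→5
Rank sum = 5 + 5 = 10

10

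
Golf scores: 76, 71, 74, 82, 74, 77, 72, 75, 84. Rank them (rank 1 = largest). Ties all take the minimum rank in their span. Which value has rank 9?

Sorted (descending): 84, 82, 77, 76, 75, 74, 74, 72, 71
The 2 values of 74 occupy positions 6–7 → each gets rank 6.
Rank 9 → value 71.

71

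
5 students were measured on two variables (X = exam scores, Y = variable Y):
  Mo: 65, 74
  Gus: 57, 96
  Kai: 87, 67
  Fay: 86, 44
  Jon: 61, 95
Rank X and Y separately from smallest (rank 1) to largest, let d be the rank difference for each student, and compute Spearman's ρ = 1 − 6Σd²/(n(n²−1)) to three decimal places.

-0.900

Ranks of variable 1: 3, 1, 5, 4, 2
Ranks of variable 2: 3, 5, 2, 1, 4
d = r₁ − r₂: 0, -4, 3, 3, -2
d²: 0, 16, 9, 9, 4; Σd² = 38
ρ = 1 − 6·38/(5·24) = 1 − 228/120 = -0.900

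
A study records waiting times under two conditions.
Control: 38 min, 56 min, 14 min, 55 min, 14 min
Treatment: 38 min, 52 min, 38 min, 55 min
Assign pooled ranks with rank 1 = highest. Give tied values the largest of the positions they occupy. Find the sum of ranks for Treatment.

Sorted (descending): 56, 55, 55, 52, 38, 38, 38, 14, 14
The 2 values of 55 occupy positions 2–3 → each gets rank 3.
The 3 values of 38 occupy positions 5–7 → each gets rank 7.
The 2 values of 14 occupy positions 8–9 → each gets rank 9.
Treatment values → pooled ranks: 38→7, 52→4, 38→7, 55→3
Rank sum = 7 + 4 + 7 + 3 = 21

21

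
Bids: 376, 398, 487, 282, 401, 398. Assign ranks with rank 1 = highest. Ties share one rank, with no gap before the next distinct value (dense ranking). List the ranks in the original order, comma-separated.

Sorted (descending): 487, 401, 398, 398, 376, 282
The 2 values of 398 share dense rank 3.
Remaining distinct values take the next consecutive integers.

4, 3, 1, 5, 2, 3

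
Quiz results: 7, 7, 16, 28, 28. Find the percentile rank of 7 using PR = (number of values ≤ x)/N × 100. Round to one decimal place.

N = 5.
Strictly below 7: 0. Equal to 7: 2.
PR = 2/5 × 100 = 40.0

40.0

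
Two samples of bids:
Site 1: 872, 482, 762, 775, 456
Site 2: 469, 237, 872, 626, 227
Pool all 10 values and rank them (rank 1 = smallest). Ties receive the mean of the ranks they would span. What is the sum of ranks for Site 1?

32.5

Sorted (ascending): 227, 237, 456, 469, 482, 626, 762, 775, 872, 872
The 2 values of 872 occupy positions 9–10 → average rank (9+10)/2 = 9.5.
Site 1 values → pooled ranks: 872→9.5, 482→5, 762→7, 775→8, 456→3
Rank sum = 9.5 + 5 + 7 + 8 + 3 = 32.5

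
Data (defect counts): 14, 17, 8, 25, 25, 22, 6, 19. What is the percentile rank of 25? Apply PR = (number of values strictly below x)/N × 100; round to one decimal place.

N = 8.
Strictly below 25: 6. Equal to 25: 2.
PR = 6/8 × 100 = 75.0

75.0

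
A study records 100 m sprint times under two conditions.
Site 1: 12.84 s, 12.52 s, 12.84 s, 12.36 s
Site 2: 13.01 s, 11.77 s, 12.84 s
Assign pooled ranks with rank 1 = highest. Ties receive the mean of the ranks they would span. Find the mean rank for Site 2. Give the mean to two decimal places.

3.67

Sorted (descending): 13.01, 12.84, 12.84, 12.84, 12.52, 12.36, 11.77
The 3 values of 12.84 occupy positions 2–4 → average rank 3.
Site 2 values → pooled ranks: 13.01→1, 11.77→7, 12.84→3
Mean rank = (1 + 7 + 3) / 3 = 3.67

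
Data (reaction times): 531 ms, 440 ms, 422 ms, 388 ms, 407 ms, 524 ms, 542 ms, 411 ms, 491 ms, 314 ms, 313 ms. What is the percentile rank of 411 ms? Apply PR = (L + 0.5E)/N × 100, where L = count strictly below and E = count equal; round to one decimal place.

N = 11.
Strictly below 411: 4. Equal to 411: 1.
PR = (4 + 0.5·1)/11 × 100 = 40.9

40.9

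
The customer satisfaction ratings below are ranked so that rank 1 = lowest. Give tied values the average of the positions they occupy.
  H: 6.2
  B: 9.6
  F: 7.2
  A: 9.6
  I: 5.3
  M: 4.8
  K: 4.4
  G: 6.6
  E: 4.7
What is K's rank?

Sorted (ascending): 4.4, 4.7, 4.8, 5.3, 6.2, 6.6, 7.2, 9.6, 9.6
The 2 values of 9.6 occupy positions 8–9 → average rank (8+9)/2 = 8.5.
K has value 4.4 → rank 1.

1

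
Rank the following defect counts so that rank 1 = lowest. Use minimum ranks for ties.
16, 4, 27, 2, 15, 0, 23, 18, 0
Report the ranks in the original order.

6, 4, 9, 3, 5, 1, 8, 7, 1

Sorted (ascending): 0, 0, 2, 4, 15, 16, 18, 23, 27
The 2 values of 0 occupy positions 1–2 → each gets rank 1.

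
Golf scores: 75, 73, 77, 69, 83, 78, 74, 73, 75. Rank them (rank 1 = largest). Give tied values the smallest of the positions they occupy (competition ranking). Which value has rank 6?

Sorted (descending): 83, 78, 77, 75, 75, 74, 73, 73, 69
The 2 values of 75 occupy positions 4–5 → each gets rank 4.
The 2 values of 73 occupy positions 7–8 → each gets rank 7.
Rank 6 → value 74.

74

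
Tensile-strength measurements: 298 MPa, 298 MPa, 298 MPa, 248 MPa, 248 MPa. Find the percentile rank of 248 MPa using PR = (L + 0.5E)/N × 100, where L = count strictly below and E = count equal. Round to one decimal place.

N = 5.
Strictly below 248: 0. Equal to 248: 2.
PR = (0 + 0.5·2)/5 × 100 = 20.0

20.0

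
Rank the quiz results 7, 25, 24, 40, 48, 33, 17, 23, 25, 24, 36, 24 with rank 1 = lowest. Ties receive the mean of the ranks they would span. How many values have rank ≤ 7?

6

Sorted (ascending): 7, 17, 23, 24, 24, 24, 25, 25, 33, 36, 40, 48
The 3 values of 24 occupy positions 4–6 → average rank 5.
The 2 values of 25 occupy positions 7–8 → average rank (7+8)/2 = 7.5.
Ranks ≤ 7: {1, 2, 3, 5, 5, 5} → 6 values.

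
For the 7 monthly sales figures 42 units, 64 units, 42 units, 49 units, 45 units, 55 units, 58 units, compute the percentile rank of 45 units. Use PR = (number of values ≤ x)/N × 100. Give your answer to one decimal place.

42.9

N = 7.
Strictly below 45: 2. Equal to 45: 1.
PR = 3/7 × 100 = 42.9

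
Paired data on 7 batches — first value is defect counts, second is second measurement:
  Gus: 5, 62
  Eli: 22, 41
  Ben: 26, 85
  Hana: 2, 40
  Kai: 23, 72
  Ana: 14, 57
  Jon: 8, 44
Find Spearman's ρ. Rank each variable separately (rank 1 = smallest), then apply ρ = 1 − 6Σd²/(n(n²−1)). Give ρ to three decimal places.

Ranks of variable 1: 2, 5, 7, 1, 6, 4, 3
Ranks of variable 2: 5, 2, 7, 1, 6, 4, 3
d = r₁ − r₂: -3, 3, 0, 0, 0, 0, 0
d²: 9, 9, 0, 0, 0, 0, 0; Σd² = 18
ρ = 1 − 6·18/(7·48) = 1 − 108/336 = 0.679

0.679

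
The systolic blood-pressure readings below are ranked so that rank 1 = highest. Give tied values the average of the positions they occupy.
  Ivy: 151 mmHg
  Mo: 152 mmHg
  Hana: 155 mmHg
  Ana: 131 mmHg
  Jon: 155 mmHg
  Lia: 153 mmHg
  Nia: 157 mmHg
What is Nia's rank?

1

Sorted (descending): 157, 155, 155, 153, 152, 151, 131
The 2 values of 155 occupy positions 2–3 → average rank (2+3)/2 = 2.5.
Nia has value 157 mmHg → rank 1.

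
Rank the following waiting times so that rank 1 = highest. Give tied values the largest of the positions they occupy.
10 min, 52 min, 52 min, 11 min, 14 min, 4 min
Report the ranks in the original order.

Sorted (descending): 52, 52, 14, 11, 10, 4
The 2 values of 52 occupy positions 1–2 → each gets rank 2.

5, 2, 2, 4, 3, 6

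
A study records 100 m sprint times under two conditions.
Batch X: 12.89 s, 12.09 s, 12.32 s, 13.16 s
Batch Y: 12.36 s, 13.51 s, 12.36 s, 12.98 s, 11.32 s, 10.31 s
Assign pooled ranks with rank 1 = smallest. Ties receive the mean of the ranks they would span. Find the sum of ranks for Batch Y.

Sorted (ascending): 10.31, 11.32, 12.09, 12.32, 12.36, 12.36, 12.89, 12.98, 13.16, 13.51
The 2 values of 12.36 occupy positions 5–6 → average rank (5+6)/2 = 5.5.
Batch Y values → pooled ranks: 12.36→5.5, 13.51→10, 12.36→5.5, 12.98→8, 11.32→2, 10.31→1
Rank sum = 5.5 + 10 + 5.5 + 8 + 2 + 1 = 32

32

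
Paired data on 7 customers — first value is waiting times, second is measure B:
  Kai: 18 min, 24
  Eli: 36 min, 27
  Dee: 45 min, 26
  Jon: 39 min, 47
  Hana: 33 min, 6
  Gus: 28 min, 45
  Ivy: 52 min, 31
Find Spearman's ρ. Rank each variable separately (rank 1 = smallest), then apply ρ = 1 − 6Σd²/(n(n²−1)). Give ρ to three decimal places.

0.321

Ranks of variable 1: 1, 4, 6, 5, 3, 2, 7
Ranks of variable 2: 2, 4, 3, 7, 1, 6, 5
d = r₁ − r₂: -1, 0, 3, -2, 2, -4, 2
d²: 1, 0, 9, 4, 4, 16, 4; Σd² = 38
ρ = 1 − 6·38/(7·48) = 1 − 228/336 = 0.321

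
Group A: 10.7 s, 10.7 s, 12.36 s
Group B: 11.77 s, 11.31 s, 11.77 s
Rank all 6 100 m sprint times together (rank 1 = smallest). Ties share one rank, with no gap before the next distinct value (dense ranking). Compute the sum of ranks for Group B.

Sorted (ascending): 10.7, 10.7, 11.31, 11.77, 11.77, 12.36
The 2 values of 10.7 share dense rank 1.
The 2 values of 11.77 share dense rank 3.
Remaining distinct values take the next consecutive integers.
Group B values → pooled ranks: 11.77→3, 11.31→2, 11.77→3
Rank sum = 3 + 2 + 3 = 8

8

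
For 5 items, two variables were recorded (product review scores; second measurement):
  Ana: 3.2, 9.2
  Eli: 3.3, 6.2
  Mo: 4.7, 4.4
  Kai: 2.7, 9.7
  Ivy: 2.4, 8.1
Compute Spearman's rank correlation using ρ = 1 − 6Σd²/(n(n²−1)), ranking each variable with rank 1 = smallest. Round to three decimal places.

-0.700

Ranks of variable 1: 3, 4, 5, 2, 1
Ranks of variable 2: 4, 2, 1, 5, 3
d = r₁ − r₂: -1, 2, 4, -3, -2
d²: 1, 4, 16, 9, 4; Σd² = 34
ρ = 1 − 6·34/(5·24) = 1 − 204/120 = -0.700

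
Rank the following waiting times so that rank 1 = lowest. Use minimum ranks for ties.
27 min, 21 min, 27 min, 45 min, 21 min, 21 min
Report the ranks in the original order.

4, 1, 4, 6, 1, 1

Sorted (ascending): 21, 21, 21, 27, 27, 45
The 3 values of 21 occupy positions 1–3 → each gets rank 1.
The 2 values of 27 occupy positions 4–5 → each gets rank 4.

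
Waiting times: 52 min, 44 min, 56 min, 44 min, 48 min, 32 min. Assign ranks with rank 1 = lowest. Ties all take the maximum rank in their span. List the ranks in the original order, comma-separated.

5, 3, 6, 3, 4, 1

Sorted (ascending): 32, 44, 44, 48, 52, 56
The 2 values of 44 occupy positions 2–3 → each gets rank 3.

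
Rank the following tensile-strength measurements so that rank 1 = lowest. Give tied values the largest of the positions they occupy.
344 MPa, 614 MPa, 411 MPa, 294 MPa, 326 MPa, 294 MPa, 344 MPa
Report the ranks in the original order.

Sorted (ascending): 294, 294, 326, 344, 344, 411, 614
The 2 values of 294 occupy positions 1–2 → each gets rank 2.
The 2 values of 344 occupy positions 4–5 → each gets rank 5.

5, 7, 6, 2, 3, 2, 5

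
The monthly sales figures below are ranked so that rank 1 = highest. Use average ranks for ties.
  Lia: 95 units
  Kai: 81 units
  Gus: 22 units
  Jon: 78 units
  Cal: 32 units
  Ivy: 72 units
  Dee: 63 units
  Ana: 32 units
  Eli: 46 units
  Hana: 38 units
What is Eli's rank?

Sorted (descending): 95, 81, 78, 72, 63, 46, 38, 32, 32, 22
The 2 values of 32 occupy positions 8–9 → average rank (8+9)/2 = 8.5.
Eli has value 46 units → rank 6.

6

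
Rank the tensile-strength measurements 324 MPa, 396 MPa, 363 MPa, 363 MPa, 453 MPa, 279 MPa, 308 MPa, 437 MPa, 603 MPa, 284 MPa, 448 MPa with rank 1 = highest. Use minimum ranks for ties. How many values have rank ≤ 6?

Sorted (descending): 603, 453, 448, 437, 396, 363, 363, 324, 308, 284, 279
The 2 values of 363 occupy positions 6–7 → each gets rank 6.
Ranks ≤ 6: {1, 2, 3, 4, 5, 6, 6} → 7 values.

7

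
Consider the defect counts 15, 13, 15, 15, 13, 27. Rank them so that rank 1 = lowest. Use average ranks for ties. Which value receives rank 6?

27

Sorted (ascending): 13, 13, 15, 15, 15, 27
The 2 values of 13 occupy positions 1–2 → average rank (1+2)/2 = 1.5.
The 3 values of 15 occupy positions 3–5 → average rank 4.
Rank 6 → value 27.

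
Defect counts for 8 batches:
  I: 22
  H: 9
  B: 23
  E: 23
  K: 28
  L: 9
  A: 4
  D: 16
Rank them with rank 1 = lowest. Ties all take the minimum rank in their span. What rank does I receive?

5

Sorted (ascending): 4, 9, 9, 16, 22, 23, 23, 28
The 2 values of 9 occupy positions 2–3 → each gets rank 2.
The 2 values of 23 occupy positions 6–7 → each gets rank 6.
I has value 22 → rank 5.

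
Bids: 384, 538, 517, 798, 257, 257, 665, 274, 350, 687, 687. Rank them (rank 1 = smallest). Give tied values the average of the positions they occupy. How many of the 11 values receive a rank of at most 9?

8

Sorted (ascending): 257, 257, 274, 350, 384, 517, 538, 665, 687, 687, 798
The 2 values of 257 occupy positions 1–2 → average rank (1+2)/2 = 1.5.
The 2 values of 687 occupy positions 9–10 → average rank (9+10)/2 = 9.5.
Ranks ≤ 9: {1.5, 1.5, 3, 4, 5, 6, 7, 8} → 8 values.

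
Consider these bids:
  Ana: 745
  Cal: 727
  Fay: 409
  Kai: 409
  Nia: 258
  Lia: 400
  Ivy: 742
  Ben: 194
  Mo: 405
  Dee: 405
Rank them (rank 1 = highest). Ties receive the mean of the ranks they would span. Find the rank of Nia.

Sorted (descending): 745, 742, 727, 409, 409, 405, 405, 400, 258, 194
The 2 values of 409 occupy positions 4–5 → average rank (4+5)/2 = 4.5.
The 2 values of 405 occupy positions 6–7 → average rank (6+7)/2 = 6.5.
Nia has value 258 → rank 9.

9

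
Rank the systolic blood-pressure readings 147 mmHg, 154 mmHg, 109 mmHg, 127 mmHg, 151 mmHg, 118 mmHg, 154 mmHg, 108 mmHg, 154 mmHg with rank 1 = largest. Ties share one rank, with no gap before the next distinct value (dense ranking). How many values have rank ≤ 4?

Sorted (descending): 154, 154, 154, 151, 147, 127, 118, 109, 108
The 3 values of 154 share dense rank 1.
Remaining distinct values take the next consecutive integers.
Ranks ≤ 4: {1, 1, 1, 2, 3, 4} → 6 values.

6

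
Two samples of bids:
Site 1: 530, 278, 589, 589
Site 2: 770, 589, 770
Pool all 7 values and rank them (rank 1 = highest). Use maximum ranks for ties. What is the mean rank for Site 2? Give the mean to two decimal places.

Sorted (descending): 770, 770, 589, 589, 589, 530, 278
The 2 values of 770 occupy positions 1–2 → each gets rank 2.
The 3 values of 589 occupy positions 3–5 → each gets rank 5.
Site 2 values → pooled ranks: 770→2, 589→5, 770→2
Mean rank = (2 + 5 + 2) / 3 = 3.00

3.00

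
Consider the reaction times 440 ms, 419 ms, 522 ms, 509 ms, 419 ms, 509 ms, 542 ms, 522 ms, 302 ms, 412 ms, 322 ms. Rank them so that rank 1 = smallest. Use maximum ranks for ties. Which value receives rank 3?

Sorted (ascending): 302, 322, 412, 419, 419, 440, 509, 509, 522, 522, 542
The 2 values of 419 occupy positions 4–5 → each gets rank 5.
The 2 values of 509 occupy positions 7–8 → each gets rank 8.
The 2 values of 522 occupy positions 9–10 → each gets rank 10.
Rank 3 → value 412.

412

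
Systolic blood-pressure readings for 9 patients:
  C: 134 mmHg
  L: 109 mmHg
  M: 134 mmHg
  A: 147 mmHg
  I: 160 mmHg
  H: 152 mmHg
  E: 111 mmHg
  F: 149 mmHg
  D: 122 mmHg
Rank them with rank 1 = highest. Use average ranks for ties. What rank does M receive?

Sorted (descending): 160, 152, 149, 147, 134, 134, 122, 111, 109
The 2 values of 134 occupy positions 5–6 → average rank (5+6)/2 = 5.5.
M has value 134 mmHg → rank 5.5.

5.5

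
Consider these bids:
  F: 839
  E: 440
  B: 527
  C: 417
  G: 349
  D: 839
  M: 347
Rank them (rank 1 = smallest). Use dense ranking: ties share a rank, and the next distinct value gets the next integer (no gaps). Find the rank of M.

1

Sorted (ascending): 347, 349, 417, 440, 527, 839, 839
The 2 values of 839 share dense rank 6.
Remaining distinct values take the next consecutive integers.
M has value 347 → rank 1.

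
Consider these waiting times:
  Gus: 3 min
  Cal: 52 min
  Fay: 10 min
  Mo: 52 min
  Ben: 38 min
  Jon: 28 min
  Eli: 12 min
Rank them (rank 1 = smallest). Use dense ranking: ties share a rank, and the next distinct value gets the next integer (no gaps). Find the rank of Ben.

Sorted (ascending): 3, 10, 12, 28, 38, 52, 52
The 2 values of 52 share dense rank 6.
Remaining distinct values take the next consecutive integers.
Ben has value 38 min → rank 5.

5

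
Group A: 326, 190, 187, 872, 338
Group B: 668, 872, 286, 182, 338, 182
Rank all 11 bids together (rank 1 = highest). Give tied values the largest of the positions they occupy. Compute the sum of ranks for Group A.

30

Sorted (descending): 872, 872, 668, 338, 338, 326, 286, 190, 187, 182, 182
The 2 values of 872 occupy positions 1–2 → each gets rank 2.
The 2 values of 338 occupy positions 4–5 → each gets rank 5.
The 2 values of 182 occupy positions 10–11 → each gets rank 11.
Group A values → pooled ranks: 326→6, 190→8, 187→9, 872→2, 338→5
Rank sum = 6 + 8 + 9 + 2 + 5 = 30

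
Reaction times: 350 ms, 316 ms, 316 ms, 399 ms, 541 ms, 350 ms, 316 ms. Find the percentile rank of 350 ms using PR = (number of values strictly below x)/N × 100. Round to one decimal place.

42.9

N = 7.
Strictly below 350: 3. Equal to 350: 2.
PR = 3/7 × 100 = 42.9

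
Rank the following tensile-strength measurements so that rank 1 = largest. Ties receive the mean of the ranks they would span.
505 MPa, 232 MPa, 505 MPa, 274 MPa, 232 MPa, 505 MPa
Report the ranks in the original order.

2, 5.5, 2, 4, 5.5, 2

Sorted (descending): 505, 505, 505, 274, 232, 232
The 3 values of 505 occupy positions 1–3 → average rank 2.
The 2 values of 232 occupy positions 5–6 → average rank (5+6)/2 = 5.5.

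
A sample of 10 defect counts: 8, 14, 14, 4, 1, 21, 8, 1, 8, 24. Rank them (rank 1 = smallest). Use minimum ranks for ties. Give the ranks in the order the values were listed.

Sorted (ascending): 1, 1, 4, 8, 8, 8, 14, 14, 21, 24
The 2 values of 1 occupy positions 1–2 → each gets rank 1.
The 3 values of 8 occupy positions 4–6 → each gets rank 4.
The 2 values of 14 occupy positions 7–8 → each gets rank 7.

4, 7, 7, 3, 1, 9, 4, 1, 4, 10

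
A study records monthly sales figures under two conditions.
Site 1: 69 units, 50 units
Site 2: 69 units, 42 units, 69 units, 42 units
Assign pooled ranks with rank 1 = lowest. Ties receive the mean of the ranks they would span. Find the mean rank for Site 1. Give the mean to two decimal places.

Sorted (ascending): 42, 42, 50, 69, 69, 69
The 2 values of 42 occupy positions 1–2 → average rank (1+2)/2 = 1.5.
The 3 values of 69 occupy positions 4–6 → average rank 5.
Site 1 values → pooled ranks: 69→5, 50→3
Mean rank = (5 + 3) / 2 = 4.00

4.00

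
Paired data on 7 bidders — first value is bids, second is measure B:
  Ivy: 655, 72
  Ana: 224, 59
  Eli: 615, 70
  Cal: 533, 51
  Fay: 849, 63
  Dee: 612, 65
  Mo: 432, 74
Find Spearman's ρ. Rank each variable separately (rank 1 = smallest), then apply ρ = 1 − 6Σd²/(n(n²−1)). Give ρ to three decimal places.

0.179

Ranks of variable 1: 6, 1, 5, 3, 7, 4, 2
Ranks of variable 2: 6, 2, 5, 1, 3, 4, 7
d = r₁ − r₂: 0, -1, 0, 2, 4, 0, -5
d²: 0, 1, 0, 4, 16, 0, 25; Σd² = 46
ρ = 1 − 6·46/(7·48) = 1 − 276/336 = 0.179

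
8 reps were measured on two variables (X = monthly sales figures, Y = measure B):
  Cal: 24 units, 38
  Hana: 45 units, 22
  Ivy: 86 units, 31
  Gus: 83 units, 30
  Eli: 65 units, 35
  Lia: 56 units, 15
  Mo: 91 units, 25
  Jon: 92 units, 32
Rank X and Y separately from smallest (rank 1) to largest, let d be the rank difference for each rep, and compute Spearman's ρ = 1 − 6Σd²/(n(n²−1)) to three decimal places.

0.000

Ranks of variable 1: 1, 2, 6, 5, 4, 3, 7, 8
Ranks of variable 2: 8, 2, 5, 4, 7, 1, 3, 6
d = r₁ − r₂: -7, 0, 1, 1, -3, 2, 4, 2
d²: 49, 0, 1, 1, 9, 4, 16, 4; Σd² = 84
ρ = 1 − 6·84/(8·63) = 1 − 504/504 = 0.000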